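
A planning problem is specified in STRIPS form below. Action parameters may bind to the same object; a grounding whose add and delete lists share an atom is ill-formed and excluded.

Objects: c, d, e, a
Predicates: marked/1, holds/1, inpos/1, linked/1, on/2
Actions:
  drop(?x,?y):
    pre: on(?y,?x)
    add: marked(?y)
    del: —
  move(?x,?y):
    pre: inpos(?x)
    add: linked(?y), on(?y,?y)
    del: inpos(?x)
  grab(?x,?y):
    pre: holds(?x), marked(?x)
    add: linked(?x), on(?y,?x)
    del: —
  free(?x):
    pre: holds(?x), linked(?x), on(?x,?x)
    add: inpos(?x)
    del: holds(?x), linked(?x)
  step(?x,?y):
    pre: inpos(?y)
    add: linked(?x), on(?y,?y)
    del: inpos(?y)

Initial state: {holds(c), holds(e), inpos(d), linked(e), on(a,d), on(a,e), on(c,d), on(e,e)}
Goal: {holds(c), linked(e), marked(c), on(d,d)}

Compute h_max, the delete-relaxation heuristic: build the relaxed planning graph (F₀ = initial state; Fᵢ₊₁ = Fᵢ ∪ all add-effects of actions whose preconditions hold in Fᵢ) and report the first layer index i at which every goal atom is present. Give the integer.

F0 = init (8 atoms)
F1 = F0 ∪ {inpos(e), linked(a), linked(c), linked(d), marked(a), marked(c), marked(e), on(a,a), on(c,c), on(d,d)}  (18 atoms)
goal ⊆ F1  ⇒  h_max = 1

1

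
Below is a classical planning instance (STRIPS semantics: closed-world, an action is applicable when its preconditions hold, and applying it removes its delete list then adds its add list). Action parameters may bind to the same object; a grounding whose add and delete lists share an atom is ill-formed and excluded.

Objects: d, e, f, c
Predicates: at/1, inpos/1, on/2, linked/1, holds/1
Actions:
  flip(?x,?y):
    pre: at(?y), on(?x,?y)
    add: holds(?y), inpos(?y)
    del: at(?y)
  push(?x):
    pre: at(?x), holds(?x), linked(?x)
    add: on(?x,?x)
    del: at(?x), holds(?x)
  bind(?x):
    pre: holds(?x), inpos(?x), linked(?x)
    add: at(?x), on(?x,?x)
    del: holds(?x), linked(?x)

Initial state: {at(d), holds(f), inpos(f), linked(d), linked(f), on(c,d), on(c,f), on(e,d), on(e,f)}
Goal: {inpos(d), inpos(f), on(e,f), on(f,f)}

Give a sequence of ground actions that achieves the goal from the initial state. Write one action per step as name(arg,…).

1. flip(e,d)  →  {holds(d), holds(f), inpos(d), inpos(f), linked(d), linked(f), on(c,d), on(c,f), on(e,d), on(e,f)}
2. bind(f)  →  {at(f), holds(d), inpos(d), inpos(f), linked(d), on(c,d), on(c,f), on(e,d), on(e,f), on(f,f)}

flip(e,d); bind(f)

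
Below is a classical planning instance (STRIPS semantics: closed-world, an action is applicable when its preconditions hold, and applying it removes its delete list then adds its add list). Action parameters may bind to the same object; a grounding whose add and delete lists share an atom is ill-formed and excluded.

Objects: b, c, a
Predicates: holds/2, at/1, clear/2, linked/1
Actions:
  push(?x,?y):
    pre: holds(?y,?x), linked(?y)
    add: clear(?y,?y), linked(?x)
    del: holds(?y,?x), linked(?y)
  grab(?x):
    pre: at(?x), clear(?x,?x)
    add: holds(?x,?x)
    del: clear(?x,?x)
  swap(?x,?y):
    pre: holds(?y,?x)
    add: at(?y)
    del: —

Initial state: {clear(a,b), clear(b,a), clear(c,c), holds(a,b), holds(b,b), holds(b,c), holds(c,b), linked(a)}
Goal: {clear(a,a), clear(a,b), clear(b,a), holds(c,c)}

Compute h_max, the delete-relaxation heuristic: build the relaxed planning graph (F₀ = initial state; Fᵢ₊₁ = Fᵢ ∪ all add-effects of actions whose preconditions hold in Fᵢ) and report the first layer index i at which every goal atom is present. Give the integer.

2

F0 = init (8 atoms)
F1 = F0 ∪ {at(a), at(b), at(c), clear(a,a), linked(b)}  (13 atoms)
F2 = F1 ∪ {clear(b,b), holds(a,a), holds(c,c), linked(c)}  (17 atoms)
goal ⊆ F2  ⇒  h_max = 2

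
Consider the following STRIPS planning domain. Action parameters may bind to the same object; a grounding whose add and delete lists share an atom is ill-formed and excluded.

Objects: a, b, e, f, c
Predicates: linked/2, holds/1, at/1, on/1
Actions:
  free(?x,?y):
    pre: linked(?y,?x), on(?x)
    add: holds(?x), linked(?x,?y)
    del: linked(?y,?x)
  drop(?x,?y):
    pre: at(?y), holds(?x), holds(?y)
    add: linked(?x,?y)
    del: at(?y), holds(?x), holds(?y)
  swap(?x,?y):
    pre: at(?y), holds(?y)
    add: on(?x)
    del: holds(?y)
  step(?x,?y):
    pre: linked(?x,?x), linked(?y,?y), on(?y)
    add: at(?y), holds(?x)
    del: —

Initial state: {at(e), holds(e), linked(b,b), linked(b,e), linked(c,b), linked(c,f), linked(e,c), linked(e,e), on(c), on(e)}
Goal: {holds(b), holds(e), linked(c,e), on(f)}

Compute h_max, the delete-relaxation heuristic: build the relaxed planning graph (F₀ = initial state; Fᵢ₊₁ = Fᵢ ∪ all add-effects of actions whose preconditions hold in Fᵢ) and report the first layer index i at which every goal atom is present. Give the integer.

F0 = init (10 atoms)
F1 = F0 ∪ {holds(b), holds(c), linked(c,e), linked(e,b), on(a), on(b), on(f)}  (17 atoms)
goal ⊆ F1  ⇒  h_max = 1

1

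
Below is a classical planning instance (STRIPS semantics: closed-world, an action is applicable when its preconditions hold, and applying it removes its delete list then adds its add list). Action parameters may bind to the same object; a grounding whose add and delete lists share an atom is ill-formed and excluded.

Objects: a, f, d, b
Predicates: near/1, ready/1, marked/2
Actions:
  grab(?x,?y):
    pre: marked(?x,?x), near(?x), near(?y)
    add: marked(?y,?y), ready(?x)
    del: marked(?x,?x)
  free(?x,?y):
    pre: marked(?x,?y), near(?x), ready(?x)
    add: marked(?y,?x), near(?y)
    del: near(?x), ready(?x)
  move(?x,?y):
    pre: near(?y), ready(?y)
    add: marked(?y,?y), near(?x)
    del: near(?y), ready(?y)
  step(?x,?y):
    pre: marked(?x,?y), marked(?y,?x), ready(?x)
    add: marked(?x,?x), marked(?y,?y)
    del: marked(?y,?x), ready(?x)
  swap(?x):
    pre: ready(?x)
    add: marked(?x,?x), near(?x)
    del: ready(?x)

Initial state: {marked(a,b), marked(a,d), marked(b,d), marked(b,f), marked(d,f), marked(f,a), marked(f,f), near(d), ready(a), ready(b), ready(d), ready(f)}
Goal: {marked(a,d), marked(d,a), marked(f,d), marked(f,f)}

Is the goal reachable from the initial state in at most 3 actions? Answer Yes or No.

Yes

1. free(d,f)  →  {marked(a,b), marked(a,d), marked(b,d), marked(b,f), marked(d,f), marked(f,a), marked(f,d), marked(f,f), near(f), ready(a), ready(b), ready(f)}
2. free(f,a)  →  {marked(a,b), marked(a,d), marked(a,f), marked(b,d), marked(b,f), marked(d,f), marked(f,a), marked(f,d), marked(f,f), near(a), ready(a), ready(b)}
3. free(a,d)  →  {marked(a,b), marked(a,d), marked(a,f), marked(b,d), marked(b,f), marked(d,a), marked(d,f), marked(f,a), marked(f,d), marked(f,f), near(d), ready(b)}
optimal plan length = 3; 3 ≤ 3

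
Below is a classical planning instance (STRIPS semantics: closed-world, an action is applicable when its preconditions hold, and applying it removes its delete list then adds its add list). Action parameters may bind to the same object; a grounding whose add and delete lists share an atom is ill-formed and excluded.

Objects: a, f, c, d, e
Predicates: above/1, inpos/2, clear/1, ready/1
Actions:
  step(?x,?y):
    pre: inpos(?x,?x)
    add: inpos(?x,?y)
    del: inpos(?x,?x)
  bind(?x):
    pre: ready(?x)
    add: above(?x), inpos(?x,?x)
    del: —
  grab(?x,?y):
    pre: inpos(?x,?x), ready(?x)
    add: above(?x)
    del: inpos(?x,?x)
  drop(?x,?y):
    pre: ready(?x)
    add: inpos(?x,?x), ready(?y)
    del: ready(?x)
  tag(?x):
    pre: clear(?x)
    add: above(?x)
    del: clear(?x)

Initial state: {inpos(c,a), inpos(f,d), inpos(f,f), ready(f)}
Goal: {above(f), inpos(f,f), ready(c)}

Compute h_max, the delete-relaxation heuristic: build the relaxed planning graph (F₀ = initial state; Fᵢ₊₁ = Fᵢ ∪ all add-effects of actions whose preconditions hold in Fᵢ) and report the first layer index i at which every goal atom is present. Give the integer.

1

F0 = init (4 atoms)
F1 = F0 ∪ {above(f), inpos(f,a), inpos(f,c), inpos(f,e), ready(a), ready(c), ready(d), ready(e)}  (12 atoms)
goal ⊆ F1  ⇒  h_max = 1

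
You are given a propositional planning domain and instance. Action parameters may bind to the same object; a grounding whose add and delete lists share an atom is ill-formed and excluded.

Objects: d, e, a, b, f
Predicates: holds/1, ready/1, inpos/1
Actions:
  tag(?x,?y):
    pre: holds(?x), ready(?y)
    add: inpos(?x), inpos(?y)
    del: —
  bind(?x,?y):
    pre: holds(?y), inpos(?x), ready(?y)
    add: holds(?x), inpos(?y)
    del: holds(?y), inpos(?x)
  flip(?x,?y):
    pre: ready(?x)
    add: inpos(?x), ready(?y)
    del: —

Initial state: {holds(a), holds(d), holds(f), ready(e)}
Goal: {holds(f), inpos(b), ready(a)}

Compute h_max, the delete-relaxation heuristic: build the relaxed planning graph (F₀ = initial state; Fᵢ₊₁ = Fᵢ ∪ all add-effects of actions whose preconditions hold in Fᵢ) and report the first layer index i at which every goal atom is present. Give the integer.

2

F0 = init (4 atoms)
F1 = F0 ∪ {inpos(a), inpos(d), inpos(e), inpos(f), ready(a), ready(b), ready(d), ready(f)}  (12 atoms)
F2 = F1 ∪ {holds(e), inpos(b)}  (14 atoms)
goal ⊆ F2  ⇒  h_max = 2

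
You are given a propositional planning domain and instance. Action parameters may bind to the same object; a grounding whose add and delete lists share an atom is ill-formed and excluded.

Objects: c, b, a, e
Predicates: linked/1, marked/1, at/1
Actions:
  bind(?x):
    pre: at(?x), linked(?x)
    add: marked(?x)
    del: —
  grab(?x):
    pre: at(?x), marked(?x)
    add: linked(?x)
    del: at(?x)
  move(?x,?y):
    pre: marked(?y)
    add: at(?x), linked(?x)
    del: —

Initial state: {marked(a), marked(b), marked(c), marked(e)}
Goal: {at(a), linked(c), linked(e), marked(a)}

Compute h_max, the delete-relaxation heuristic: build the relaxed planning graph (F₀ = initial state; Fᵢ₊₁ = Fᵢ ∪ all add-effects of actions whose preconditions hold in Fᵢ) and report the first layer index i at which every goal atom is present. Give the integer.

1

F0 = init (4 atoms)
F1 = F0 ∪ {at(a), at(b), at(c), at(e), linked(a), linked(b), linked(c), linked(e)}  (12 atoms)
goal ⊆ F1  ⇒  h_max = 1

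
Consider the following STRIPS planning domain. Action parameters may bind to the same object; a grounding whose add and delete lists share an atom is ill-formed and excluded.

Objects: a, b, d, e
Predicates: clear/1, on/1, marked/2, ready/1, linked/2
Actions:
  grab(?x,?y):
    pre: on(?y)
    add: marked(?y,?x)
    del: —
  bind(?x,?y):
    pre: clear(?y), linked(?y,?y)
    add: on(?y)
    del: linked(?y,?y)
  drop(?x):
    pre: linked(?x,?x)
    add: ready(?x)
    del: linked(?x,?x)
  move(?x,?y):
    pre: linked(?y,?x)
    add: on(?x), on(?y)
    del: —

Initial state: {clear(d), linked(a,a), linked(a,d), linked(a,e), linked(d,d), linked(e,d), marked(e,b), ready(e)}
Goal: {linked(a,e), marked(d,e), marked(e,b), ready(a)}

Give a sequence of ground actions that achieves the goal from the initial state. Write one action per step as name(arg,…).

bind(a,d); grab(e,d); drop(a)

1. bind(a,d)  →  {clear(d), linked(a,a), linked(a,d), linked(a,e), linked(e,d), marked(e,b), on(d), ready(e)}
2. grab(e,d)  →  {clear(d), linked(a,a), linked(a,d), linked(a,e), linked(e,d), marked(d,e), marked(e,b), on(d), ready(e)}
3. drop(a)  →  {clear(d), linked(a,d), linked(a,e), linked(e,d), marked(d,e), marked(e,b), on(d), ready(a), ready(e)}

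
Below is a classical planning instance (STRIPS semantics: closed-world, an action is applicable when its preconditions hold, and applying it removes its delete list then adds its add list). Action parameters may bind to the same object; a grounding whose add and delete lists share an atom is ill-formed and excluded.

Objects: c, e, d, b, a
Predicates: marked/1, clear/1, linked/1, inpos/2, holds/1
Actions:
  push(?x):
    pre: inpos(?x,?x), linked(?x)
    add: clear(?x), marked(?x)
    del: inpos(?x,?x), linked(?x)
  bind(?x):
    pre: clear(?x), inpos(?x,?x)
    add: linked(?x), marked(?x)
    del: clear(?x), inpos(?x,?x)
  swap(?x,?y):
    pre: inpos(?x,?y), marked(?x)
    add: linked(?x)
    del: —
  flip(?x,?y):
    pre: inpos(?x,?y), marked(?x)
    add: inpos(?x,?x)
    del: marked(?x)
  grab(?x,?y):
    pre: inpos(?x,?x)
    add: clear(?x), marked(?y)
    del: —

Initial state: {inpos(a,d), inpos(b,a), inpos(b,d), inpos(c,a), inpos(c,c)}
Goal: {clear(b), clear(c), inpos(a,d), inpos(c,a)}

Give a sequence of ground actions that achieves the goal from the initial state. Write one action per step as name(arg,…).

1. grab(c,b)  →  {clear(c), inpos(a,d), inpos(b,a), inpos(b,d), inpos(c,a), inpos(c,c), marked(b)}
2. flip(b,d)  →  {clear(c), inpos(a,d), inpos(b,a), inpos(b,b), inpos(b,d), inpos(c,a), inpos(c,c)}
3. grab(b,c)  →  {clear(b), clear(c), inpos(a,d), inpos(b,a), inpos(b,b), inpos(b,d), inpos(c,a), inpos(c,c), marked(c)}

grab(c,b); flip(b,d); grab(b,c)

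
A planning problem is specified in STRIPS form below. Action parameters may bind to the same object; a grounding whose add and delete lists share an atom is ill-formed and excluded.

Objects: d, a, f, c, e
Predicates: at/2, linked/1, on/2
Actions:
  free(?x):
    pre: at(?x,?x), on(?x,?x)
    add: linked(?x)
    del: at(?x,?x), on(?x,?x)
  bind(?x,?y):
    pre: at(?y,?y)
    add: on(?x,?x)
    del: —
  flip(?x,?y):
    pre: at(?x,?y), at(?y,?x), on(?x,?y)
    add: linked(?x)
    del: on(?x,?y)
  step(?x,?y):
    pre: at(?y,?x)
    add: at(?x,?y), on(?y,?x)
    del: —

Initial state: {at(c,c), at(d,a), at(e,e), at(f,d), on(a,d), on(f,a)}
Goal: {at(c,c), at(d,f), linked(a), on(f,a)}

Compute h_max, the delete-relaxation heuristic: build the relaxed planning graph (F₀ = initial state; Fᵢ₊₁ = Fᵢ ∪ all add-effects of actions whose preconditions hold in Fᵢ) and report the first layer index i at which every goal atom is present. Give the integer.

2

F0 = init (6 atoms)
F1 = F0 ∪ {at(a,d), at(d,f), on(a,a), on(c,c), on(d,a), on(d,d), on(e,e), on(f,d), on(f,f)}  (15 atoms)
F2 = F1 ∪ {linked(a), linked(c), linked(d), linked(e), linked(f), on(d,f)}  (21 atoms)
goal ⊆ F2  ⇒  h_max = 2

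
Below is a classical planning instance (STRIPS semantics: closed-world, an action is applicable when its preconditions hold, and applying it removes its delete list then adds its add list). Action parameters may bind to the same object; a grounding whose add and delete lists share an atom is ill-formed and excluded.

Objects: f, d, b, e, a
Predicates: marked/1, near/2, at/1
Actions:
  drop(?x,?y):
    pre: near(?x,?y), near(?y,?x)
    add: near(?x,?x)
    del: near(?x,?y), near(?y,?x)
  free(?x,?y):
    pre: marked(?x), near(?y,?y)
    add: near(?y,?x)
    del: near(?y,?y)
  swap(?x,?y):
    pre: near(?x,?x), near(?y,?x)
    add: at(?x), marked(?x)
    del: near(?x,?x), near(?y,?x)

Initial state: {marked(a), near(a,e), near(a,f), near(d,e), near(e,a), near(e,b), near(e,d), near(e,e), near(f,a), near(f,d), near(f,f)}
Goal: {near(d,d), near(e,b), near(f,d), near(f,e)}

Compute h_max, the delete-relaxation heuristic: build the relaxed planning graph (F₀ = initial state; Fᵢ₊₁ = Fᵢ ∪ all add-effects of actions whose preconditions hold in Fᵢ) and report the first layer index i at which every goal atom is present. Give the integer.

F0 = init (11 atoms)
F1 = F0 ∪ {at(e), at(f), marked(e), marked(f), near(a,a), near(d,d)}  (17 atoms)
F2 = F1 ∪ {at(a), at(d), marked(d), near(d,a), near(d,f), near(e,f), near(f,e)}  (24 atoms)
goal ⊆ F2  ⇒  h_max = 2

2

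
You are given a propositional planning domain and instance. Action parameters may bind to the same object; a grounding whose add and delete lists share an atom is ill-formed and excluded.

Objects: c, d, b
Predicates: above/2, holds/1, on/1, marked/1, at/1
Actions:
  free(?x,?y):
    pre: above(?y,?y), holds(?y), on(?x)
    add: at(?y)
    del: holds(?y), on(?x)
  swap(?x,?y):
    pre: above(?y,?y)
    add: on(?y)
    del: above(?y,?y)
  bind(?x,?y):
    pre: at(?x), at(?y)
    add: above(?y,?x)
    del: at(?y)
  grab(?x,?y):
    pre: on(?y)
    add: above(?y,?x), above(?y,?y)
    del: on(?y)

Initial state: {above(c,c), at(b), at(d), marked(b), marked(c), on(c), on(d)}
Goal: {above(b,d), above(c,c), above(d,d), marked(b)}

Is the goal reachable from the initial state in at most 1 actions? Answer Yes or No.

1. bind(d,b)  →  {above(b,d), above(c,c), at(d), marked(b), marked(c), on(c), on(d)}
2. bind(d,d)  →  {above(b,d), above(c,c), above(d,d), marked(b), marked(c), on(c), on(d)}
optimal plan length = 2; 2 > 1

No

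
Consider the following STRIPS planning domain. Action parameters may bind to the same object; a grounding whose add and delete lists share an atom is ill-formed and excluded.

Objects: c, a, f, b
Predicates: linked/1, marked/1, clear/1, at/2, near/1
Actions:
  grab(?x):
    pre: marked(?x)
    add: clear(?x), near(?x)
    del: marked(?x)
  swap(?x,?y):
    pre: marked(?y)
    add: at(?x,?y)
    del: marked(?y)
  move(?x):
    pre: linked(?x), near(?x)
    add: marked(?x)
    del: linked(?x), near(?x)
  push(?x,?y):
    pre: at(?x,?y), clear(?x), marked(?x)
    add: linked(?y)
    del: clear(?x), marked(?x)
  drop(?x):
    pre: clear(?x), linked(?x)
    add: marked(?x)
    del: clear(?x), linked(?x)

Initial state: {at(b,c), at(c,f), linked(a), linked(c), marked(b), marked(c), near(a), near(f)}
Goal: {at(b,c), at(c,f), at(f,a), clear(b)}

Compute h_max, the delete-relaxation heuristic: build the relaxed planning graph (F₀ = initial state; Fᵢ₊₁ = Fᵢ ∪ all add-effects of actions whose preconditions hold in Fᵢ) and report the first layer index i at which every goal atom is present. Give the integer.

2

F0 = init (8 atoms)
F1 = F0 ∪ {at(a,b), at(a,c), at(b,b), at(c,b), at(c,c), at(f,b), at(f,c), clear(b), clear(c), marked(a), near(b), near(c)}  (20 atoms)
F2 = F1 ∪ {at(a,a), at(b,a), at(c,a), at(f,a), clear(a), linked(b), linked(f)}  (27 atoms)
goal ⊆ F2  ⇒  h_max = 2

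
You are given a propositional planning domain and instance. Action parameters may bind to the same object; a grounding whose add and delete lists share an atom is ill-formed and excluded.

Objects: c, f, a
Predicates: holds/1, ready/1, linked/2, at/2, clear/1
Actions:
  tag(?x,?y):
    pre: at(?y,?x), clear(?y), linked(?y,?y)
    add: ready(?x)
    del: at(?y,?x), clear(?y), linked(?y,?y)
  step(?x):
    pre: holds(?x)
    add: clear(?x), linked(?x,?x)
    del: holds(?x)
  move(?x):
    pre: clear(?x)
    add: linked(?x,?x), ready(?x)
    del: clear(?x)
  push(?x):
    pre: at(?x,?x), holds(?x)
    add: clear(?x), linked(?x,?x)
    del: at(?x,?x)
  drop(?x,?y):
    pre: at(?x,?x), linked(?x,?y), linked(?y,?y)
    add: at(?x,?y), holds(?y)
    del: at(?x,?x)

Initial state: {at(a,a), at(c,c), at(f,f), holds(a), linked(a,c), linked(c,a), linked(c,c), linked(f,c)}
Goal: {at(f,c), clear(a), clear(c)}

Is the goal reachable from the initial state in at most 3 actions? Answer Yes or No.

1. step(a)  →  {at(a,a), at(c,c), at(f,f), clear(a), linked(a,a), linked(a,c), linked(c,a), linked(c,c), linked(f,c)}
2. drop(f,c)  →  {at(a,a), at(c,c), at(f,c), clear(a), holds(c), linked(a,a), linked(a,c), linked(c,a), linked(c,c), linked(f,c)}
3. step(c)  →  {at(a,a), at(c,c), at(f,c), clear(a), clear(c), linked(a,a), linked(a,c), linked(c,a), linked(c,c), linked(f,c)}
optimal plan length = 3; 3 ≤ 3

Yes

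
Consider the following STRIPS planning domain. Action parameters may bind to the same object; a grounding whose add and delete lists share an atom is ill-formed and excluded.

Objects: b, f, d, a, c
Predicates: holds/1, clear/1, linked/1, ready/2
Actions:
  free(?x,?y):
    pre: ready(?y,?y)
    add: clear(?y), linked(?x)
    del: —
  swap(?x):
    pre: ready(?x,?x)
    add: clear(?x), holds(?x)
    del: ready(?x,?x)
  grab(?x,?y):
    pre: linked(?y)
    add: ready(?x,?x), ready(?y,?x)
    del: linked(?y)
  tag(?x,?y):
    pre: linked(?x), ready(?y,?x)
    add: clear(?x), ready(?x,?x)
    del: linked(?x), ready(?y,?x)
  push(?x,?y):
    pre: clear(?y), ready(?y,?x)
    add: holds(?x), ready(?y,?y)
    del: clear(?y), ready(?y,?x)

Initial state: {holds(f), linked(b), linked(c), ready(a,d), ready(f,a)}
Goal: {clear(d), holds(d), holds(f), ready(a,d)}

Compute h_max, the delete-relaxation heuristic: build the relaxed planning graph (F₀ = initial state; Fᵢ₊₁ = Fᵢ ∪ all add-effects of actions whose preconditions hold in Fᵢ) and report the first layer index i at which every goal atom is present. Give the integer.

2

F0 = init (5 atoms)
F1 = F0 ∪ {ready(a,a), ready(b,a), ready(b,b), ready(b,c), ready(b,d), ready(b,f), ready(c,a), ready(c,b), ready(c,c), ready(c,d), ready(c,f), ready(d,d), ready(f,f)}  (18 atoms)
F2 = F1 ∪ {clear(a), clear(b), clear(c), clear(d), clear(f), holds(a), holds(b), holds(c), holds(d), linked(a), linked(d), linked(f)}  (30 atoms)
goal ⊆ F2  ⇒  h_max = 2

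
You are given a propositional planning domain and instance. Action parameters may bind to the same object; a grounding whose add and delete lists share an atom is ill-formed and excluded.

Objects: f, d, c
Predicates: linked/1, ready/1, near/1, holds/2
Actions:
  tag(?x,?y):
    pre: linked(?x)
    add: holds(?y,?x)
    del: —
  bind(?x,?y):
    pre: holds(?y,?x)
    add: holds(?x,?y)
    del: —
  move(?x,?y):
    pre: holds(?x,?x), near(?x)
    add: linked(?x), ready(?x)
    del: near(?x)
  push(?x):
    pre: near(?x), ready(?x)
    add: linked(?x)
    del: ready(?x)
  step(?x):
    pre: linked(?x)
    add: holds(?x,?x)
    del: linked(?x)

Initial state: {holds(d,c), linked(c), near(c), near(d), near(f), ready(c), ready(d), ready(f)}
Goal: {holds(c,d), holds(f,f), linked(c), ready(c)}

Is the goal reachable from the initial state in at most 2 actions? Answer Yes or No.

No

1. bind(c,d)  →  {holds(c,d), holds(d,c), linked(c), near(c), near(d), near(f), ready(c), ready(d), ready(f)}
2. push(f)  →  {holds(c,d), holds(d,c), linked(c), linked(f), near(c), near(d), near(f), ready(c), ready(d)}
3. tag(f,f)  →  {holds(c,d), holds(d,c), holds(f,f), linked(c), linked(f), near(c), near(d), near(f), ready(c), ready(d)}
optimal plan length = 3; 3 > 2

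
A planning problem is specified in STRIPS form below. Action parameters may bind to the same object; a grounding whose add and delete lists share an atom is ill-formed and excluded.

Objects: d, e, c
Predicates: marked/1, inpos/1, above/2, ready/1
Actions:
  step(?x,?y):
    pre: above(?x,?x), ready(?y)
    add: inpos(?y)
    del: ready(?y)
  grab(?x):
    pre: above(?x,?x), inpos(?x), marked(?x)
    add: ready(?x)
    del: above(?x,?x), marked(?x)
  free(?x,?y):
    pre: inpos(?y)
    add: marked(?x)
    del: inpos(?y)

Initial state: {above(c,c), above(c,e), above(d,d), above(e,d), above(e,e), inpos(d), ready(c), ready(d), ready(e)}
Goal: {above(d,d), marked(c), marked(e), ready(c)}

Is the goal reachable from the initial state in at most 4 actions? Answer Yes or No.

1. step(d,e)  →  {above(c,c), above(c,e), above(d,d), above(e,d), above(e,e), inpos(d), inpos(e), ready(c), ready(d)}
2. free(e,d)  →  {above(c,c), above(c,e), above(d,d), above(e,d), above(e,e), inpos(e), marked(e), ready(c), ready(d)}
3. free(c,e)  →  {above(c,c), above(c,e), above(d,d), above(e,d), above(e,e), marked(c), marked(e), ready(c), ready(d)}
optimal plan length = 3; 3 ≤ 4

Yes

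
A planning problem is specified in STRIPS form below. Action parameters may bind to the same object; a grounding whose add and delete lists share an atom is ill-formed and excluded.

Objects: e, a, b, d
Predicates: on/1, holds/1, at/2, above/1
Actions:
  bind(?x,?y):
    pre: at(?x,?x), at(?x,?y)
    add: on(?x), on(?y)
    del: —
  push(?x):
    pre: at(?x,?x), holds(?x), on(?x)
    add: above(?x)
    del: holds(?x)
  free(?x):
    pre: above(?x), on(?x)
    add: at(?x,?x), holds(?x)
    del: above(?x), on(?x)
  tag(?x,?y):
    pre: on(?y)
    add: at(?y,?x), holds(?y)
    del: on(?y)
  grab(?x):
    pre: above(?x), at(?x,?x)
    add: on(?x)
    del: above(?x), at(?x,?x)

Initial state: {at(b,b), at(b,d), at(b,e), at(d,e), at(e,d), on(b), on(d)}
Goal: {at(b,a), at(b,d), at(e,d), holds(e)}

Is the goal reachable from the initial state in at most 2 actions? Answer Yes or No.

1. bind(b,e)  →  {at(b,b), at(b,d), at(b,e), at(d,e), at(e,d), on(b), on(d), on(e)}
2. tag(e,e)  →  {at(b,b), at(b,d), at(b,e), at(d,e), at(e,d), at(e,e), holds(e), on(b), on(d)}
3. tag(a,b)  →  {at(b,a), at(b,b), at(b,d), at(b,e), at(d,e), at(e,d), at(e,e), holds(b), holds(e), on(d)}
optimal plan length = 3; 3 > 2

No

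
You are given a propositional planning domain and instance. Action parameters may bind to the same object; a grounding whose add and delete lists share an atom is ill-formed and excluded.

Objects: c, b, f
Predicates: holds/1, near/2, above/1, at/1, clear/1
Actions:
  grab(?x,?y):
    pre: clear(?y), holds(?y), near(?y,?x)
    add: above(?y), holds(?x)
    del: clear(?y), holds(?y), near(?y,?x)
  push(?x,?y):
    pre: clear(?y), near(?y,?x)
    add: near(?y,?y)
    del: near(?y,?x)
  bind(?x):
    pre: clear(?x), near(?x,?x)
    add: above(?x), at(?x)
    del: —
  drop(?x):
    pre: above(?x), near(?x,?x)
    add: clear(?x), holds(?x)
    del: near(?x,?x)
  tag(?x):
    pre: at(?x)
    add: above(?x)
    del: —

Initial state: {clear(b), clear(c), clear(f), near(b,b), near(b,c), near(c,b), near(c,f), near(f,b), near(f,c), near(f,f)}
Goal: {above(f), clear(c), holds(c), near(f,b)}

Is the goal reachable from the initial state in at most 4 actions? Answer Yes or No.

Yes

1. bind(f)  →  {above(f), at(f), clear(b), clear(c), clear(f), near(b,b), near(b,c), near(c,b), near(c,f), near(f,b), near(f,c), near(f,f)}
2. drop(f)  →  {above(f), at(f), clear(b), clear(c), clear(f), holds(f), near(b,b), near(b,c), near(c,b), near(c,f), near(f,b), near(f,c)}
3. grab(c,f)  →  {above(f), at(f), clear(b), clear(c), holds(c), near(b,b), near(b,c), near(c,b), near(c,f), near(f,b)}
optimal plan length = 3; 3 ≤ 4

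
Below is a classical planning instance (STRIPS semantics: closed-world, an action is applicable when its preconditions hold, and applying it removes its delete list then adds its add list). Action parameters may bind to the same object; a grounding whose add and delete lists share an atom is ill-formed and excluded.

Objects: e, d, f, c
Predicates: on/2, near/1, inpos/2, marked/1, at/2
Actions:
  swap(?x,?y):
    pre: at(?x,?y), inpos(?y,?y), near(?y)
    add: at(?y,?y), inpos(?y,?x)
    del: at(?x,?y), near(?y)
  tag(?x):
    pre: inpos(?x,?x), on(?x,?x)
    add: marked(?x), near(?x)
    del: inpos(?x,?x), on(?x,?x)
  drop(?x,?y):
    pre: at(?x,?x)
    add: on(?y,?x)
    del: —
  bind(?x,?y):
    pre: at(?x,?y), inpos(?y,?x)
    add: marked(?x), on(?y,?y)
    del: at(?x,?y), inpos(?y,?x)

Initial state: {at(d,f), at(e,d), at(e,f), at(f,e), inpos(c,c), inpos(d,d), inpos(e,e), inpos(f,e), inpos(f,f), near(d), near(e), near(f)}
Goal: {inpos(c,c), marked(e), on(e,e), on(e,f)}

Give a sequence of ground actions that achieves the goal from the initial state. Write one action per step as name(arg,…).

swap(e,f); swap(f,e); drop(f,e); bind(e,e)

1. swap(e,f)  →  {at(d,f), at(e,d), at(f,e), at(f,f), inpos(c,c), inpos(d,d), inpos(e,e), inpos(f,e), inpos(f,f), near(d), near(e)}
2. swap(f,e)  →  {at(d,f), at(e,d), at(e,e), at(f,f), inpos(c,c), inpos(d,d), inpos(e,e), inpos(e,f), inpos(f,e), inpos(f,f), near(d)}
3. drop(f,e)  →  {at(d,f), at(e,d), at(e,e), at(f,f), inpos(c,c), inpos(d,d), inpos(e,e), inpos(e,f), inpos(f,e), inpos(f,f), near(d), on(e,f)}
4. bind(e,e)  →  {at(d,f), at(e,d), at(f,f), inpos(c,c), inpos(d,d), inpos(e,f), inpos(f,e), inpos(f,f), marked(e), near(d), on(e,e), on(e,f)}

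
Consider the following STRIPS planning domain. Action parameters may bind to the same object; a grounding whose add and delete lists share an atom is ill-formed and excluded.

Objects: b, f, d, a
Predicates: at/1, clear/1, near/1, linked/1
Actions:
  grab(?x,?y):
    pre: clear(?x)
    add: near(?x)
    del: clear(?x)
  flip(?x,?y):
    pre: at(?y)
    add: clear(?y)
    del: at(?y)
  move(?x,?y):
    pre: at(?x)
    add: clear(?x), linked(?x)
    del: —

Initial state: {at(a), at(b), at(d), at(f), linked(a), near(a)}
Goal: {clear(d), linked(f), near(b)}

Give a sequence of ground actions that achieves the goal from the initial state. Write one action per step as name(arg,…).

1. flip(b,b)  →  {at(a), at(d), at(f), clear(b), linked(a), near(a)}
2. grab(b,b)  →  {at(a), at(d), at(f), linked(a), near(a), near(b)}
3. flip(b,d)  →  {at(a), at(f), clear(d), linked(a), near(a), near(b)}
4. move(f,b)  →  {at(a), at(f), clear(d), clear(f), linked(a), linked(f), near(a), near(b)}

flip(b,b); grab(b,b); flip(b,d); move(f,b)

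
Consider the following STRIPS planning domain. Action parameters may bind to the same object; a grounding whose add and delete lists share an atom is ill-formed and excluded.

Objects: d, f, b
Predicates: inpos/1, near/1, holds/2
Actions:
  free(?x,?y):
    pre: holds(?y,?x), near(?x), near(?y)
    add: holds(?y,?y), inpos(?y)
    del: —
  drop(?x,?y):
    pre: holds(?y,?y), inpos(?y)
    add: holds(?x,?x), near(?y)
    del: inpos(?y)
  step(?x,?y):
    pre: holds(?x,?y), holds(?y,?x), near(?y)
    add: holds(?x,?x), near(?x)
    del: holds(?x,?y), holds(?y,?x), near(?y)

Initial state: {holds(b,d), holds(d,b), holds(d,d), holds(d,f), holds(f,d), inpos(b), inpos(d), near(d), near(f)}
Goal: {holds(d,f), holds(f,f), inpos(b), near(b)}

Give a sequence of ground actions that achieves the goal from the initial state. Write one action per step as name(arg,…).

1. free(d,f)  →  {holds(b,d), holds(d,b), holds(d,d), holds(d,f), holds(f,d), holds(f,f), inpos(b), inpos(d), inpos(f), near(d), near(f)}
2. step(b,d)  →  {holds(b,b), holds(d,d), holds(d,f), holds(f,d), holds(f,f), inpos(b), inpos(d), inpos(f), near(b), near(f)}

free(d,f); step(b,d)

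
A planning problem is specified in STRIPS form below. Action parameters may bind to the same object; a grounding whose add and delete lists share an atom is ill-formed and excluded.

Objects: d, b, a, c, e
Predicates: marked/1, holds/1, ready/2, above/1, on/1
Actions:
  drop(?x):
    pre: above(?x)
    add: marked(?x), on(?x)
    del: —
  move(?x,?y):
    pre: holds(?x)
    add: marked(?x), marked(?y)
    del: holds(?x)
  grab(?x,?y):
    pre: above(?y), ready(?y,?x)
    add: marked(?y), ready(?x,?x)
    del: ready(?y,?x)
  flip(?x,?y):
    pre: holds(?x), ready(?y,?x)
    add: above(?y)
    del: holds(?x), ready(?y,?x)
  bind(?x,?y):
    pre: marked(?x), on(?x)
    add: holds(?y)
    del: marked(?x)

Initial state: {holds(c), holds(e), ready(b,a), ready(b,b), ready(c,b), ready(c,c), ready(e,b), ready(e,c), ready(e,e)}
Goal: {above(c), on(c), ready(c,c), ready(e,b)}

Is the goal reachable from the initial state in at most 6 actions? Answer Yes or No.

1. flip(c,c)  →  {above(c), holds(e), ready(b,a), ready(b,b), ready(c,b), ready(e,b), ready(e,c), ready(e,e)}
2. drop(c)  →  {above(c), holds(e), marked(c), on(c), ready(b,a), ready(b,b), ready(c,b), ready(e,b), ready(e,c), ready(e,e)}
3. flip(e,e)  →  {above(c), above(e), marked(c), on(c), ready(b,a), ready(b,b), ready(c,b), ready(e,b), ready(e,c)}
4. grab(c,e)  →  {above(c), above(e), marked(c), marked(e), on(c), ready(b,a), ready(b,b), ready(c,b), ready(c,c), ready(e,b)}
optimal plan length = 4; 4 ≤ 6

Yes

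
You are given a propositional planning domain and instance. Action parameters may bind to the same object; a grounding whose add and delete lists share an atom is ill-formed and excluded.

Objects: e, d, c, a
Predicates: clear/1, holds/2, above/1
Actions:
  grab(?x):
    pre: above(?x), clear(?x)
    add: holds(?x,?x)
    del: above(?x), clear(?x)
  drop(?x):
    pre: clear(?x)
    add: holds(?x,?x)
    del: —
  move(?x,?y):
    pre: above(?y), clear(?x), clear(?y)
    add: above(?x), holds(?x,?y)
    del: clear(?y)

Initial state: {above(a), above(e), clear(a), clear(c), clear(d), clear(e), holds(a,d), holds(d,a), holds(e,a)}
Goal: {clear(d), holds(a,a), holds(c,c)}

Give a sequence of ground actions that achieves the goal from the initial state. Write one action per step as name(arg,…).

1. grab(a)  →  {above(e), clear(c), clear(d), clear(e), holds(a,a), holds(a,d), holds(d,a), holds(e,a)}
2. drop(c)  →  {above(e), clear(c), clear(d), clear(e), holds(a,a), holds(a,d), holds(c,c), holds(d,a), holds(e,a)}

grab(a); drop(c)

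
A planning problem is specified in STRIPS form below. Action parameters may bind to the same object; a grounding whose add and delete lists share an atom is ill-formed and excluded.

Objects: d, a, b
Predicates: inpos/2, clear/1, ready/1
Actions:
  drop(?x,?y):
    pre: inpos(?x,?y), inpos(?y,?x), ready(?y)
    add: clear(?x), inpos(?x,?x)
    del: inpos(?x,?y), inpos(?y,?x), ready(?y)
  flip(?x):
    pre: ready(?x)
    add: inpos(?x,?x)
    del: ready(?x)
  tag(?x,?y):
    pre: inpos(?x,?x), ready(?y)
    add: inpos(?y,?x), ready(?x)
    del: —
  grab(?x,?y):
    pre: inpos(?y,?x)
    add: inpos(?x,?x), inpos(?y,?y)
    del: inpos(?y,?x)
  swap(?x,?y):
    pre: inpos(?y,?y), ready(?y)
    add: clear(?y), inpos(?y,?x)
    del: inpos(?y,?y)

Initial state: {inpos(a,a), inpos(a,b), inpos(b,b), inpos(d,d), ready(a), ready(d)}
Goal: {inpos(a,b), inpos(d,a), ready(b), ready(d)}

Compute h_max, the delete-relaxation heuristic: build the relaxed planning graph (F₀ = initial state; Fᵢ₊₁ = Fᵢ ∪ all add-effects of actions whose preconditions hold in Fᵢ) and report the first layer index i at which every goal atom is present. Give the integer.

1

F0 = init (6 atoms)
F1 = F0 ∪ {clear(a), clear(d), inpos(a,d), inpos(d,a), inpos(d,b), ready(b)}  (12 atoms)
goal ⊆ F1  ⇒  h_max = 1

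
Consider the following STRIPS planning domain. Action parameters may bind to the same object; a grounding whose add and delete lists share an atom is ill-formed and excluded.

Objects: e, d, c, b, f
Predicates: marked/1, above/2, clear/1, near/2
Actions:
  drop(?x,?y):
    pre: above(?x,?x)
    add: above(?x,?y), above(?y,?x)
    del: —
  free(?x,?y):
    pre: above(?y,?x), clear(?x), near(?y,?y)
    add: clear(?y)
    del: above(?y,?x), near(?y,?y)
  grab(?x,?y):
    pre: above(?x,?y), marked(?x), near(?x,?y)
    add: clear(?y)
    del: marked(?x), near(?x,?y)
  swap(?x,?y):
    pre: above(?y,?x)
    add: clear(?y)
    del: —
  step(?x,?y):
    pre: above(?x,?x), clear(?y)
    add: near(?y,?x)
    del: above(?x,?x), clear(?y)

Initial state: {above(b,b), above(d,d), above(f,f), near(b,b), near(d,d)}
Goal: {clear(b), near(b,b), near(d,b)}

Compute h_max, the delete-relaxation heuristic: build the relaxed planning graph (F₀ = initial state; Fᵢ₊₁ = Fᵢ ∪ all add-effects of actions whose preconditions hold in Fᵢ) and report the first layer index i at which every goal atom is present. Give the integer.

F0 = init (5 atoms)
F1 = F0 ∪ {above(b,c), above(b,d), above(b,e), above(b,f), above(c,b), above(c,d), above(c,f), above(d,b), above(d,c), above(d,e), above(d,f), above(e,b), above(e,d), above(e,f), above(f,b), above(f,c), above(f,d), above(f,e), clear(b), clear(d), clear(f)}  (26 atoms)
F2 = F1 ∪ {clear(c), clear(e), near(b,d), near(b,f), near(d,b), near(d,f), near(f,b), near(f,d), near(f,f)}  (35 atoms)
goal ⊆ F2  ⇒  h_max = 2

2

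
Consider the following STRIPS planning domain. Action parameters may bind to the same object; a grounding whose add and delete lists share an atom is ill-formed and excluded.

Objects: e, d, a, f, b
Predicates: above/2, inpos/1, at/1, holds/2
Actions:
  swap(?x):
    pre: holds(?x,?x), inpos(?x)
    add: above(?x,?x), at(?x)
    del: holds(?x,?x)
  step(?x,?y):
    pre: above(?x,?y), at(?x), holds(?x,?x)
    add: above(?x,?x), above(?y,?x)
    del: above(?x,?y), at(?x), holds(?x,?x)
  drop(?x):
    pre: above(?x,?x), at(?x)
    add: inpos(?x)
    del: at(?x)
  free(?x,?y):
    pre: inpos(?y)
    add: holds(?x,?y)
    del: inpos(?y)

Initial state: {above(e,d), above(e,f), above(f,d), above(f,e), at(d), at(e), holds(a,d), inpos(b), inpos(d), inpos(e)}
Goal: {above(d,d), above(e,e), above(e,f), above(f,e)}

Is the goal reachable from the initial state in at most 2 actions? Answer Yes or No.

1. free(e,e)  →  {above(e,d), above(e,f), above(f,d), above(f,e), at(d), at(e), holds(a,d), holds(e,e), inpos(b), inpos(d)}
2. step(e,d)  →  {above(d,e), above(e,e), above(e,f), above(f,d), above(f,e), at(d), holds(a,d), inpos(b), inpos(d)}
3. free(d,d)  →  {above(d,e), above(e,e), above(e,f), above(f,d), above(f,e), at(d), holds(a,d), holds(d,d), inpos(b)}
4. step(d,e)  →  {above(d,d), above(e,d), above(e,e), above(e,f), above(f,d), above(f,e), holds(a,d), inpos(b)}
optimal plan length = 4; 4 > 2

No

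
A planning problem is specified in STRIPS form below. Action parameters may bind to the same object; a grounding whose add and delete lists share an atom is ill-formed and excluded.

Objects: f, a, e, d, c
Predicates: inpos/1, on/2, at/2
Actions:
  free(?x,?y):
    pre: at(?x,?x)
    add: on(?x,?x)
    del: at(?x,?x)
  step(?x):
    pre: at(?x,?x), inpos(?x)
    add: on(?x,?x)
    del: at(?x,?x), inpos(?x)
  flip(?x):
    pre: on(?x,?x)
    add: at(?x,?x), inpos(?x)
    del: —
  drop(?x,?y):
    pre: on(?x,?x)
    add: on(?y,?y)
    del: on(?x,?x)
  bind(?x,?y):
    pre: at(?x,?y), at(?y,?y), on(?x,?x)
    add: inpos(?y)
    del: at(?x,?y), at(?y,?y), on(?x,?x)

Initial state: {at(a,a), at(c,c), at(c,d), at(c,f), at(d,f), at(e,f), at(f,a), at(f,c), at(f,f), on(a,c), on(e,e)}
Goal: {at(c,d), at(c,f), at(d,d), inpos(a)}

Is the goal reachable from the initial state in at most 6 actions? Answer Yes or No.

1. free(f,f)  →  {at(a,a), at(c,c), at(c,d), at(c,f), at(d,f), at(e,f), at(f,a), at(f,c), on(a,c), on(e,e), on(f,f)}
2. drop(e,d)  →  {at(a,a), at(c,c), at(c,d), at(c,f), at(d,f), at(e,f), at(f,a), at(f,c), on(a,c), on(d,d), on(f,f)}
3. flip(d)  →  {at(a,a), at(c,c), at(c,d), at(c,f), at(d,d), at(d,f), at(e,f), at(f,a), at(f,c), inpos(d), on(a,c), on(d,d), on(f,f)}
4. bind(f,a)  →  {at(c,c), at(c,d), at(c,f), at(d,d), at(d,f), at(e,f), at(f,c), inpos(a), inpos(d), on(a,c), on(d,d)}
optimal plan length = 4; 4 ≤ 6

Yes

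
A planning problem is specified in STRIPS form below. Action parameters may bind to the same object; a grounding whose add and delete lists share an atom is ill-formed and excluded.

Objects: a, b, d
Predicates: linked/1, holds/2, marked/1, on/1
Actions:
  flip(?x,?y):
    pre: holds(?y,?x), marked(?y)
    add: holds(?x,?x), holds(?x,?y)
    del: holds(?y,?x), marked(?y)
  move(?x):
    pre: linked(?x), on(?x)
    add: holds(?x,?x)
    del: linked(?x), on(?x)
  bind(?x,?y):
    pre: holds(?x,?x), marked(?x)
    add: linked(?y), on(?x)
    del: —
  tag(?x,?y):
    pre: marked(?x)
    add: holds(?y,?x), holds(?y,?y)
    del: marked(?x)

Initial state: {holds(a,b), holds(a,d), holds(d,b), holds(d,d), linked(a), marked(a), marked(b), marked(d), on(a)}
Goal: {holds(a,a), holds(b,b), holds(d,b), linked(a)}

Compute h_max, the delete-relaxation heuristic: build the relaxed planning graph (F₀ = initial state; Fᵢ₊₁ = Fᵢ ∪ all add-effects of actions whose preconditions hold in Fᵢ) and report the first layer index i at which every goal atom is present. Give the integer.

1

F0 = init (9 atoms)
F1 = F0 ∪ {holds(a,a), holds(b,a), holds(b,b), holds(b,d), holds(d,a), linked(b), linked(d), on(d)}  (17 atoms)
goal ⊆ F1  ⇒  h_max = 1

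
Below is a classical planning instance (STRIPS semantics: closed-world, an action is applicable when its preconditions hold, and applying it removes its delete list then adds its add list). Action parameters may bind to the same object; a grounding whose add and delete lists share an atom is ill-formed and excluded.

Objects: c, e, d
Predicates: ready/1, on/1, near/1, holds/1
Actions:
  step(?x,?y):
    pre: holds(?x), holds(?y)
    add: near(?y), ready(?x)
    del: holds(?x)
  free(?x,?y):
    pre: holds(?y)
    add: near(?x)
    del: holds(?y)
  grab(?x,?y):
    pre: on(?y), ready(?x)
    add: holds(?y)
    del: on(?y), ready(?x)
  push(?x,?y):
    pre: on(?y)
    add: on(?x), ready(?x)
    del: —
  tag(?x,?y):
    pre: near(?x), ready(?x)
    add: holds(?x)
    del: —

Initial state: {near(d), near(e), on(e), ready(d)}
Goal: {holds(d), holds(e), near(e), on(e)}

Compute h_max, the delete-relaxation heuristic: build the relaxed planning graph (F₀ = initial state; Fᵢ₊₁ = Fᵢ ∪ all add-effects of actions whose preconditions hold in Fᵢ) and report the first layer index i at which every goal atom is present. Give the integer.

1

F0 = init (4 atoms)
F1 = F0 ∪ {holds(d), holds(e), on(c), on(d), ready(c), ready(e)}  (10 atoms)
goal ⊆ F1  ⇒  h_max = 1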